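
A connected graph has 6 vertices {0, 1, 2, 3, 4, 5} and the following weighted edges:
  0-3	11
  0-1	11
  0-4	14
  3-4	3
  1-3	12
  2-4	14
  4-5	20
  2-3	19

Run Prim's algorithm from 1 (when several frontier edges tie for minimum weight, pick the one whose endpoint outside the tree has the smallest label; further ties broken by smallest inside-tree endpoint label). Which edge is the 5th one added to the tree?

Prim, starting at 1.
Step 1: cheapest edge leaving the tree is 0-1 (11); add 0.
Step 2: cheapest edge leaving the tree is 0-3 (11); add 3.
Step 3: cheapest edge leaving the tree is 3-4 (3); add 4.
Step 4: cheapest edge leaving the tree is 2-4 (14); add 2.
Step 5: cheapest edge leaving the tree is 4-5 (20); add 5.
The 5th edge added is 4-5.

4-5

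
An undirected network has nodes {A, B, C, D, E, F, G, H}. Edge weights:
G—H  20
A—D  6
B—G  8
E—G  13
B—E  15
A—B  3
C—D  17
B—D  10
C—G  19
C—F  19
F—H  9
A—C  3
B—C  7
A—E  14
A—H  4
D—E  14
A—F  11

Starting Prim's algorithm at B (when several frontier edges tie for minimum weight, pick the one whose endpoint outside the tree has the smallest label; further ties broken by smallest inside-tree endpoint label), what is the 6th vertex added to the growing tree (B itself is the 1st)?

Grow the tree from B using Prim:
Step 1: cheapest edge leaving the tree is A—B (3); add A.
Step 2: cheapest edge leaving the tree is A—C (3); add C.
Step 3: cheapest edge leaving the tree is A—H (4); add H.
Step 4: cheapest edge leaving the tree is A—D (6); add D.
Step 5: cheapest edge leaving the tree is B—G (8); add G.
Step 6: cheapest edge leaving the tree is F—H (9); add F.
Step 7: cheapest edge leaving the tree is E—G (13); add E.
Vertex order: B, A, C, H, D, G, F, E. The 6th vertex is G.

G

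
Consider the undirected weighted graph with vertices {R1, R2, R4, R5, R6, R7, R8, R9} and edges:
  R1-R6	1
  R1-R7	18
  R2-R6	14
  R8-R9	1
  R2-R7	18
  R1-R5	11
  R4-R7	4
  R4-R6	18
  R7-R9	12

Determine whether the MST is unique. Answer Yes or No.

Kruskal's algorithm — process edges by increasing weight (ties by edge label):
R1-R6 (1): add — endpoints in different components.
R8-R9 (1): add — endpoints in different components.
R4-R7 (4): add — endpoints in different components.
R1-R5 (11): add — endpoints in different components.
R7-R9 (12): add — endpoints in different components.
R2-R6 (14): add — endpoints in different components.
R1-R7 (18): add — endpoints in different components.
Non-tree edge R2-R7 has weight 18, equal to the heaviest edge on its tree cycle — swapping gives another MST of the same weight. Not unique.

No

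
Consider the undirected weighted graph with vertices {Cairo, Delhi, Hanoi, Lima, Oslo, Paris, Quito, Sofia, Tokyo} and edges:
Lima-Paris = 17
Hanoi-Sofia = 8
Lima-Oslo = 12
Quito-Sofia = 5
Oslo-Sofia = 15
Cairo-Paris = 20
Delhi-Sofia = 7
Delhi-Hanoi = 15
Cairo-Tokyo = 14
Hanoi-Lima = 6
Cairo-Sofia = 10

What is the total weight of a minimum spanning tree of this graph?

Sort edges by weight, then run Kruskal:
Quito-Sofia (5): add — endpoints in different components.
Hanoi-Lima (6): add — endpoints in different components.
Delhi-Sofia (7): add — endpoints in different components.
Hanoi-Sofia (8): add — endpoints in different components.
Cairo-Sofia (10): add — endpoints in different components.
Lima-Oslo (12): add — endpoints in different components.
Cairo-Tokyo (14): add — endpoints in different components.
Delhi-Hanoi (15): skip — Hanoi and Delhi already connected.
Oslo-Sofia (15): skip — Oslo and Sofia already connected.
Lima-Paris (17): add — endpoints in different components.
MST edges: Quito-Sofia, Hanoi-Lima, Delhi-Sofia, Hanoi-Sofia, Cairo-Sofia, Lima-Oslo, Cairo-Tokyo, Lima-Paris; total weight 5+6+7+8+10+12+14+17 = 79.

79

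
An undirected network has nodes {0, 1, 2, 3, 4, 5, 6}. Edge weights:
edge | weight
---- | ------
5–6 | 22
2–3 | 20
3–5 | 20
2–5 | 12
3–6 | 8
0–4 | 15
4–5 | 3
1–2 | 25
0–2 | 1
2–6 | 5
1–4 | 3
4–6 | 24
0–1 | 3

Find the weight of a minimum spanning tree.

Kruskal's algorithm — process edges by increasing weight (ties by edge label):
0–2 (1): add — endpoints in different components.
0–1 (3): add — endpoints in different components.
1–4 (3): add — endpoints in different components.
4–5 (3): add — endpoints in different components.
2–6 (5): add — endpoints in different components.
3–6 (8): add — endpoints in different components.
MST edges: 0–2, 0–1, 1–4, 4–5, 2–6, 3–6; total weight 1+3+3+3+5+8 = 23.

23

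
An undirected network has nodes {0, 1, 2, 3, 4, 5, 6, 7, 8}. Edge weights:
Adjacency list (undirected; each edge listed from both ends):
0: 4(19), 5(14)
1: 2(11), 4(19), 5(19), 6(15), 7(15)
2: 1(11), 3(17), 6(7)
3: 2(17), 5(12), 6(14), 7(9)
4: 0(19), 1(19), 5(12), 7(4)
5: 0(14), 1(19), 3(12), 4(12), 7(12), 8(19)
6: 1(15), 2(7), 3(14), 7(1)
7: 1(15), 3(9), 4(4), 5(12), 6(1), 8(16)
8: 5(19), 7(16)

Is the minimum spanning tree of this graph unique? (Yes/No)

No

Kruskal: consider edges lightest-first.
6–7 (1): add — endpoints in different components.
4–7 (4): add — endpoints in different components.
2–6 (7): add — endpoints in different components.
3–7 (9): add — endpoints in different components.
1–2 (11): add — endpoints in different components.
3–5 (12): add — endpoints in different components.
4–5 (12): skip — 4 and 5 already connected.
5–7 (12): skip — 5 and 7 already connected.
0–5 (14): add — endpoints in different components.
3–6 (14): skip — 3 and 6 already connected.
1–6 (15): skip — 1 and 6 already connected.
1–7 (15): skip — 1 and 7 already connected.
7–8 (16): add — endpoints in different components.
Non-tree edge 4–5 has weight 12, equal to the heaviest edge on its tree cycle — swapping gives another MST of the same weight. Not unique.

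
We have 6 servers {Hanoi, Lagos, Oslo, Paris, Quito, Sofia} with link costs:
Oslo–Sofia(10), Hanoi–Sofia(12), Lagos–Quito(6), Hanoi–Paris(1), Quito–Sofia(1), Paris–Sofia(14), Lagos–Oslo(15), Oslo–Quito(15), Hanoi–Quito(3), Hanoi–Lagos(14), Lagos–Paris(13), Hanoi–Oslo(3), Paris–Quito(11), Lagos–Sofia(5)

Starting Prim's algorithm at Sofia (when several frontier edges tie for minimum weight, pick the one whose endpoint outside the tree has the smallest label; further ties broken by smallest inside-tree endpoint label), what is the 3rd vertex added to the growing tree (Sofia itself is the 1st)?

Hanoi

Prim, starting at Sofia.
Step 1: cheapest edge leaving the tree is Quito–Sofia (1); add Quito.
Step 2: cheapest edge leaving the tree is Hanoi–Quito (3); add Hanoi.
Step 3: cheapest edge leaving the tree is Hanoi–Paris (1); add Paris.
Step 4: cheapest edge leaving the tree is Hanoi–Oslo (3); add Oslo.
Step 5: cheapest edge leaving the tree is Lagos–Sofia (5); add Lagos.
Vertex order: Sofia, Quito, Hanoi, Paris, Oslo, Lagos. The 3rd vertex is Hanoi.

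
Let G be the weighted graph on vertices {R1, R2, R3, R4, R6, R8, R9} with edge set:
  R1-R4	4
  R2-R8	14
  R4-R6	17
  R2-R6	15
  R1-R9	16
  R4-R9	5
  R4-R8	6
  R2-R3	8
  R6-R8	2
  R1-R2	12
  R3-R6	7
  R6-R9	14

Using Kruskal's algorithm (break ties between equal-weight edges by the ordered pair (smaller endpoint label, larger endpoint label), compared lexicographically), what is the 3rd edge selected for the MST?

R4-R9

Kruskal: consider edges lightest-first.
R6-R8 (2): add. Components now {R9} {R3} {R6,R8} {R4} {R2} {R1}
R1-R4 (4): add. Components now {R9} {R3} {R6,R8} {R1,R4} {R2}
R4-R9 (5): add. Components now {R1,R4,R9} {R3} {R6,R8} {R2}
R4-R8 (6): add. Components now {R1,R4,R6,R8,R9} {R3} {R2}
R3-R6 (7): add. Components now {R1,R3,R4,R6,R8,R9} {R2}
R2-R3 (8): add. Components now {R1,R2,R3,R4,R6,R8,R9}
The 3rd edge added is R4-R9.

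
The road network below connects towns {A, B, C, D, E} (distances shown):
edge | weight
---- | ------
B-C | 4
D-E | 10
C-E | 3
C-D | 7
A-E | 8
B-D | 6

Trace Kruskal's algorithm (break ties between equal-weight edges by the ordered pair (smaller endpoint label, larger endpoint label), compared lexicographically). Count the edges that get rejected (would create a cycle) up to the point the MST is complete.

Kruskal's algorithm — process edges by increasing weight (ties by edge label):
C-E (3): add. Components now {A} {B} {C,E} {D}
B-C (4): add. Components now {A} {B,C,E} {D}
B-D (6): add. Components now {A} {B,C,D,E}
C-D (7): skip — C and D already connected.
A-E (8): add. Components now {A,B,C,D,E}
Edges rejected before the tree was complete: 1.

1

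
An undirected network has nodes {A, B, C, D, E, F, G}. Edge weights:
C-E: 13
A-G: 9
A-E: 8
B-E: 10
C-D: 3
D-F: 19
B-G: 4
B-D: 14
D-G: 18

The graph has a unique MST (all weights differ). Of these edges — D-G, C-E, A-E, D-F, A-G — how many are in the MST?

Sort edges by weight, then run Kruskal:
C-D (3): add. Components now {A} {B} {C,D} {E} {F} {G}
B-G (4): add. Components now {A} {B,G} {C,D} {E} {F}
A-E (8): add. Components now {A,E} {B,G} {C,D} {F}
A-G (9): add. Components now {A,B,E,G} {C,D} {F}
B-E (10): skip — B and E already connected.
C-E (13): add. Components now {A,B,C,D,E,G} {F}
B-D (14): skip — B and D already connected.
D-G (18): skip — D and G already connected.
D-F (19): add. Components now {A,B,C,D,E,F,G}
MST edge set: {C-D, B-G, A-E, A-G, C-E, D-F}.
Of the listed edges, {C-E, A-E, D-F, A-G} are in the MST → 4.

4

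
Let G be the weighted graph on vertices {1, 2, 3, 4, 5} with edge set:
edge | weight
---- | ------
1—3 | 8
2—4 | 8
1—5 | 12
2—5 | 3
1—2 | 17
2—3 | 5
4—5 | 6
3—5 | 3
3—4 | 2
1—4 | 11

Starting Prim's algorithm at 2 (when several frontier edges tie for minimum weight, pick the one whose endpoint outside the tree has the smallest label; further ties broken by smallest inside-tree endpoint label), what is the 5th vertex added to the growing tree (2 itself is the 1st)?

1

Grow the tree from 2 using Prim:
Step 1: frontier [2—5 3, 2—3 5, 2—4 8, 1—2 17] → take 2—5 (3); add 5.
Step 2: frontier [2—3 5, 2—4 8, 1—2 17, 3—5 3, 4—5 6, 1—5 12] → take 3—5 (3); add 3.
Step 3: frontier [2—4 8, 1—2 17, 3—4 2, 1—3 8, 4—5 6, 1—5 12] → take 3—4 (2); add 4.
Step 4: frontier [1—2 17, 1—3 8, 1—4 11, 1—5 12] → take 1—3 (8); add 1.
Vertex order: 2, 5, 3, 4, 1. The 5th vertex is 1.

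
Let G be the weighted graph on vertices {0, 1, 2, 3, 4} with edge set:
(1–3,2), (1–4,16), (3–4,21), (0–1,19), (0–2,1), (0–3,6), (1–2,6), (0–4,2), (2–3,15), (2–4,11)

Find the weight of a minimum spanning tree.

Sort edges by weight, then run Kruskal:
0–2 (1): add — endpoints in different components.
0–4 (2): add — endpoints in different components.
1–3 (2): add — endpoints in different components.
0–3 (6): add — endpoints in different components.
MST edges: 0–2, 0–4, 1–3, 0–3; total weight 1+2+2+6 = 11.

11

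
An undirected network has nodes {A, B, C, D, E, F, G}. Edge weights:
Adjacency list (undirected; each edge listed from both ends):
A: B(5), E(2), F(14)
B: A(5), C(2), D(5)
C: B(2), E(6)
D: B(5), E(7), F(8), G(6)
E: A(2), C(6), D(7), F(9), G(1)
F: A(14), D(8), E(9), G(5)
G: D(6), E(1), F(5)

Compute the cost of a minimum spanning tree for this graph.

Sort edges by weight, then run Kruskal:
E–G (1): add — endpoints in different components.
A–E (2): add — endpoints in different components.
B–C (2): add — endpoints in different components.
A–B (5): add — endpoints in different components.
B–D (5): add — endpoints in different components.
F–G (5): add — endpoints in different components.
MST edges: E–G, A–E, B–C, A–B, B–D, F–G; total weight 1+2+2+5+5+5 = 20.

20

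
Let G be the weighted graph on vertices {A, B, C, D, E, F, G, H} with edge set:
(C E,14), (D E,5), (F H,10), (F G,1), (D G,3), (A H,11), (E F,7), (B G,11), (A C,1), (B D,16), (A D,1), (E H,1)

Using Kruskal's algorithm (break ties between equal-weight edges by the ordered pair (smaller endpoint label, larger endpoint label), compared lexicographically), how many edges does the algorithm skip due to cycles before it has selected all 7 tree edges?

3

Kruskal: consider edges lightest-first.
A C (1): add — endpoints in different components.
A D (1): add — endpoints in different components.
E H (1): add — endpoints in different components.
F G (1): add — endpoints in different components.
D G (3): add — endpoints in different components.
D E (5): add — endpoints in different components.
E F (7): skip — E and F already connected.
F H (10): skip — F and H already connected.
A H (11): skip — A and H already connected.
B G (11): add — endpoints in different components.
Edges rejected before the tree was complete: 3.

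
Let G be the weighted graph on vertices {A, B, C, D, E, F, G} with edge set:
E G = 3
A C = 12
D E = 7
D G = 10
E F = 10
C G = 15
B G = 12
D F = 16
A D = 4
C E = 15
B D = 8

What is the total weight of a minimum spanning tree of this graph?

Prim's algorithm from C:
Step 1: cheapest edge leaving the tree is A C (12); add A.
Step 2: cheapest edge leaving the tree is A D (4); add D.
Step 3: cheapest edge leaving the tree is D E (7); add E.
Step 4: cheapest edge leaving the tree is E G (3); add G.
Step 5: cheapest edge leaving the tree is B D (8); add B.
Step 6: cheapest edge leaving the tree is E F (10); add F.
MST edges: A C, A D, D E, E G, B D, E F; total weight 12+4+7+3+8+10 = 44.

44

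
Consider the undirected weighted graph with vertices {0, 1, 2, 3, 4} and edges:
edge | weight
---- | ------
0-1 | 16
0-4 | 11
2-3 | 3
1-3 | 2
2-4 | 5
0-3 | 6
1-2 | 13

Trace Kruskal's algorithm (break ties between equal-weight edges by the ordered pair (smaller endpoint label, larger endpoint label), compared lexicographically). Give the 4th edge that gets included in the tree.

0-3

Kruskal's algorithm — process edges by increasing weight (ties by edge label):
1-3 (2): add — endpoints in different components.
2-3 (3): add — endpoints in different components.
2-4 (5): add — endpoints in different components.
0-3 (6): add — endpoints in different components.
The 4th edge added is 0-3.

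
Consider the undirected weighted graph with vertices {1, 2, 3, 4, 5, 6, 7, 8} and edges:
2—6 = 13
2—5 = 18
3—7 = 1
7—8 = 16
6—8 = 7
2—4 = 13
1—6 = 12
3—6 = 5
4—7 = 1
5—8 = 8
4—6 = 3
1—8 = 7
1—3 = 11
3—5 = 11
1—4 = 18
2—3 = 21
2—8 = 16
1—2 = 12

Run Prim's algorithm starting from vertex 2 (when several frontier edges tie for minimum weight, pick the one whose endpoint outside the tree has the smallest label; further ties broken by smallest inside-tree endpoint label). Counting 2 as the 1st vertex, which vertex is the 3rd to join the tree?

8

Grow the tree from 2 using Prim:
Step 1: cheapest edge leaving the tree is 1—2 (12); add 1.
Step 2: cheapest edge leaving the tree is 1—8 (7); add 8.
Step 3: cheapest edge leaving the tree is 6—8 (7); add 6.
Step 4: cheapest edge leaving the tree is 4—6 (3); add 4.
Step 5: cheapest edge leaving the tree is 4—7 (1); add 7.
Step 6: cheapest edge leaving the tree is 3—7 (1); add 3.
Step 7: cheapest edge leaving the tree is 5—8 (8); add 5.
Vertex order: 2, 1, 8, 6, 4, 7, 3, 5. The 3rd vertex is 8.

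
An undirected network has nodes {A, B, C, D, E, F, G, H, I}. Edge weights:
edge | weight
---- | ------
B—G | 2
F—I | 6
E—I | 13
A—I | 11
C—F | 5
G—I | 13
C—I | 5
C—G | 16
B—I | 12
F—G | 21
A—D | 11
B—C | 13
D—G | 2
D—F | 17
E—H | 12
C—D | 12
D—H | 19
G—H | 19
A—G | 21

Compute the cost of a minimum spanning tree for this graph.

61

Prim's algorithm from B:
Step 1: cheapest edge leaving the tree is B—G (2); add G.
Step 2: cheapest edge leaving the tree is D—G (2); add D.
Step 3: cheapest edge leaving the tree is A—D (11); add A.
Step 4: cheapest edge leaving the tree is A—I (11); add I.
Step 5: cheapest edge leaving the tree is C—I (5); add C.
Step 6: cheapest edge leaving the tree is C—F (5); add F.
Step 7: cheapest edge leaving the tree is E—I (13); add E.
Step 8: cheapest edge leaving the tree is E—H (12); add H.
MST edges: B—G, D—G, A—D, A—I, C—I, C—F, E—I, E—H; total weight 2+2+11+11+5+5+13+12 = 61.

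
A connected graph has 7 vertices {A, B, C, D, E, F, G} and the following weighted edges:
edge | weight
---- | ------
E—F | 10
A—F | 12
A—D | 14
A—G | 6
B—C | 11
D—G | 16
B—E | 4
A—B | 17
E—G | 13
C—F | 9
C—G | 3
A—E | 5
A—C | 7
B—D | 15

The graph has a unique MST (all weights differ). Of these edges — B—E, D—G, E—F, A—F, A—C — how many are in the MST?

1

Kruskal: consider edges lightest-first.
C—G (3): add. Components now {A} {B} {C,G} {D} {E} {F}
B—E (4): add. Components now {A} {B,E} {C,G} {D} {F}
A—E (5): add. Components now {A,B,E} {C,G} {D} {F}
A—G (6): add. Components now {A,B,C,E,G} {D} {F}
A—C (7): skip — A and C already connected.
C—F (9): add. Components now {A,B,C,E,F,G} {D}
E—F (10): skip — E and F already connected.
B—C (11): skip — B and C already connected.
A—F (12): skip — A and F already connected.
E—G (13): skip — E and G already connected.
A—D (14): add. Components now {A,B,C,D,E,F,G}
MST edge set: {C—G, B—E, A—E, A—G, C—F, A—D}.
Of the listed edges, {B—E} are in the MST → 1.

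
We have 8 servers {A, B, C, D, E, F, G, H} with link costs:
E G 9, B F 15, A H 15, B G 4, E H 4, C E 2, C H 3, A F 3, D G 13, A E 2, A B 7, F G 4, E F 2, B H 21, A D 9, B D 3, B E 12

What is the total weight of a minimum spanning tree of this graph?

Prim's algorithm from A:
Step 1: cheapest edge leaving the tree is A E (2); add E.
Step 2: cheapest edge leaving the tree is C E (2); add C.
Step 3: cheapest edge leaving the tree is E F (2); add F.
Step 4: cheapest edge leaving the tree is C H (3); add H.
Step 5: cheapest edge leaving the tree is F G (4); add G.
Step 6: cheapest edge leaving the tree is B G (4); add B.
Step 7: cheapest edge leaving the tree is B D (3); add D.
MST edges: A E, C E, E F, C H, F G, B G, B D; total weight 2+2+2+3+4+4+3 = 20.

20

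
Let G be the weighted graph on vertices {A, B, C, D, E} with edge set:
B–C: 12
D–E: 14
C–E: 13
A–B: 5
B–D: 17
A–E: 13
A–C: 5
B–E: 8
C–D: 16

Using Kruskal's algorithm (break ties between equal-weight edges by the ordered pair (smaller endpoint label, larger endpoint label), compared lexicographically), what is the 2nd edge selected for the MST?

Kruskal: consider edges lightest-first.
A–B (5): add. Components now {A,B} {C} {D} {E}
A–C (5): add. Components now {A,B,C} {D} {E}
B–E (8): add. Components now {A,B,C,E} {D}
B–C (12): skip — B and C already connected.
A–E (13): skip — A and E already connected.
C–E (13): skip — C and E already connected.
D–E (14): add. Components now {A,B,C,D,E}
The 2nd edge added is A–C.

A-C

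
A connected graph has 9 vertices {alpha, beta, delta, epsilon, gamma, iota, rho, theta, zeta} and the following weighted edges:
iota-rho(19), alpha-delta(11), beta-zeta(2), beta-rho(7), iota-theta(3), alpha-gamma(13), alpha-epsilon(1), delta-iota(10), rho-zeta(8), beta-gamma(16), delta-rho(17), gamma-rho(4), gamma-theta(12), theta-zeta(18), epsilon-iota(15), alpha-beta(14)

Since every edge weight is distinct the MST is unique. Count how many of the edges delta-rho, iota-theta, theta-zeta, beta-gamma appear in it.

Kruskal's algorithm — process edges by increasing weight (ties by edge label):
alpha-epsilon (1): add — endpoints in different components.
beta-zeta (2): add — endpoints in different components.
iota-theta (3): add — endpoints in different components.
gamma-rho (4): add — endpoints in different components.
beta-rho (7): add — endpoints in different components.
rho-zeta (8): skip — zeta and rho already connected.
delta-iota (10): add — endpoints in different components.
alpha-delta (11): add — endpoints in different components.
gamma-theta (12): add — endpoints in different components.
MST edge set: {alpha-epsilon, beta-zeta, iota-theta, gamma-rho, beta-rho, delta-iota, alpha-delta, gamma-theta}.
Of the listed edges, {iota-theta} are in the MST → 1.

1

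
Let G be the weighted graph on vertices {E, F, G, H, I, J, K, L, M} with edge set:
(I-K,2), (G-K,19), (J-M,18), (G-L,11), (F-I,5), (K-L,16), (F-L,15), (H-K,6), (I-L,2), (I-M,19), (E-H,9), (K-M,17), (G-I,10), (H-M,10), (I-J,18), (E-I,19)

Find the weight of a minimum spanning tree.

62

Kruskal's algorithm — process edges by increasing weight (ties by edge label):
I-K (2): add — endpoints in different components.
I-L (2): add — endpoints in different components.
F-I (5): add — endpoints in different components.
H-K (6): add — endpoints in different components.
E-H (9): add — endpoints in different components.
G-I (10): add — endpoints in different components.
H-M (10): add — endpoints in different components.
G-L (11): skip — G and L already connected.
F-L (15): skip — F and L already connected.
K-L (16): skip — K and L already connected.
K-M (17): skip — K and M already connected.
I-J (18): add — endpoints in different components.
MST edges: I-K, I-L, F-I, H-K, E-H, G-I, H-M, I-J; total weight 2+2+5+6+9+10+10+18 = 62.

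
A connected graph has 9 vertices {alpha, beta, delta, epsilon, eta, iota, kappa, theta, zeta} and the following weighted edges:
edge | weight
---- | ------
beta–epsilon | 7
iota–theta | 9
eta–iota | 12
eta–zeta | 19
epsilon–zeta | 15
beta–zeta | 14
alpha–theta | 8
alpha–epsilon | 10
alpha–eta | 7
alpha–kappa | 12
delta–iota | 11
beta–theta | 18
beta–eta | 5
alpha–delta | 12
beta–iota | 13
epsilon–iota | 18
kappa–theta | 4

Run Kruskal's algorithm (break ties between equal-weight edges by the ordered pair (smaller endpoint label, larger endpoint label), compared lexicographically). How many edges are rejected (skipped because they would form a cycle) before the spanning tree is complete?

5

Kruskal: consider edges lightest-first.
kappa–theta (4): add — endpoints in different components.
beta–eta (5): add — endpoints in different components.
alpha–eta (7): add — endpoints in different components.
beta–epsilon (7): add — endpoints in different components.
alpha–theta (8): add — endpoints in different components.
iota–theta (9): add — endpoints in different components.
alpha–epsilon (10): skip — epsilon and alpha already connected.
delta–iota (11): add — endpoints in different components.
alpha–delta (12): skip — delta and alpha already connected.
alpha–kappa (12): skip — kappa and alpha already connected.
eta–iota (12): skip — eta and iota already connected.
beta–iota (13): skip — beta and iota already connected.
beta–zeta (14): add — endpoints in different components.
Edges rejected before the tree was complete: 5.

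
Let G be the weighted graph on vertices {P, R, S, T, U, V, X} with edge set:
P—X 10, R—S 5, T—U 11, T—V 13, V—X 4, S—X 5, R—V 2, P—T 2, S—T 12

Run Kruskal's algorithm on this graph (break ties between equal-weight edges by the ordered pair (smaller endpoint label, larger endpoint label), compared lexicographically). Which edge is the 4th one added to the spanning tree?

R-S

Sort edges by weight, then run Kruskal:
P—T (2): add. Components now {V} {R} {S} {P,T} {X} {U}
R—V (2): add. Components now {R,V} {S} {P,T} {X} {U}
V—X (4): add. Components now {R,V,X} {S} {P,T} {U}
R—S (5): add. Components now {R,S,V,X} {P,T} {U}
S—X (5): skip — S and X already connected.
P—X (10): add. Components now {P,R,S,T,V,X} {U}
T—U (11): add. Components now {P,R,S,T,U,V,X}
The 4th edge added is R—S.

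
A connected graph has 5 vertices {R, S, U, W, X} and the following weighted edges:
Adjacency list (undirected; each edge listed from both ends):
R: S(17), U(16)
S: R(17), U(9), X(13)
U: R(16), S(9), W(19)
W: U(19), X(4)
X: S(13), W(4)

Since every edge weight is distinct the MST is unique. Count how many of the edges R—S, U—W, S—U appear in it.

1

Sort edges by weight, then run Kruskal:
W—X (4): add. Components now {W,X} {U} {R} {S}
S—U (9): add. Components now {W,X} {S,U} {R}
S—X (13): add. Components now {S,U,W,X} {R}
R—U (16): add. Components now {R,S,U,W,X}
MST edge set: {W—X, S—U, S—X, R—U}.
Of the listed edges, {S—U} are in the MST → 1.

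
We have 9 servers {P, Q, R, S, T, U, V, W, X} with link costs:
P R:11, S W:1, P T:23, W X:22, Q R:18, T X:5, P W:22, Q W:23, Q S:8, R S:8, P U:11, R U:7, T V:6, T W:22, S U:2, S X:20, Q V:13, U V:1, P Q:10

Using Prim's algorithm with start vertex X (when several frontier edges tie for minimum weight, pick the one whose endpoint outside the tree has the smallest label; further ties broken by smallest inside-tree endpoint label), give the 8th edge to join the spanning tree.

Grow the tree from X using Prim:
Step 1: cheapest edge leaving the tree is T X (5); add T.
Step 2: cheapest edge leaving the tree is T V (6); add V.
Step 3: cheapest edge leaving the tree is U V (1); add U.
Step 4: cheapest edge leaving the tree is S U (2); add S.
Step 5: cheapest edge leaving the tree is S W (1); add W.
Step 6: cheapest edge leaving the tree is R U (7); add R.
Step 7: cheapest edge leaving the tree is Q S (8); add Q.
Step 8: cheapest edge leaving the tree is P Q (10); add P.
The 8th edge added is P Q.

P-Q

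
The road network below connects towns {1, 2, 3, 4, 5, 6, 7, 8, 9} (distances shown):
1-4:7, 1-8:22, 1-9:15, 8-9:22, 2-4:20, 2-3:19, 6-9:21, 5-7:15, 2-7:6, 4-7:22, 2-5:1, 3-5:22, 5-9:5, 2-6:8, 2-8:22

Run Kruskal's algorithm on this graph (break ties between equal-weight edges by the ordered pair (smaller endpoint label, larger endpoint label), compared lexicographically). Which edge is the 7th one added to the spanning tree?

Kruskal's algorithm — process edges by increasing weight (ties by edge label):
2-5 (1): add — endpoints in different components.
5-9 (5): add — endpoints in different components.
2-7 (6): add — endpoints in different components.
1-4 (7): add — endpoints in different components.
2-6 (8): add — endpoints in different components.
1-9 (15): add — endpoints in different components.
5-7 (15): skip — 5 and 7 already connected.
2-3 (19): add — endpoints in different components.
2-4 (20): skip — 2 and 4 already connected.
6-9 (21): skip — 6 and 9 already connected.
1-8 (22): add — endpoints in different components.
The 7th edge added is 2-3.

2-3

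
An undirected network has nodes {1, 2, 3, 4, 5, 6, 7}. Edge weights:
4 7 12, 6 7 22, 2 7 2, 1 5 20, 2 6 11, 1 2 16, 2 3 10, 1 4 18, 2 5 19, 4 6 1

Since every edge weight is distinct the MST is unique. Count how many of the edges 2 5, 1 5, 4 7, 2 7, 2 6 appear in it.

Kruskal: consider edges lightest-first.
4 6 (1): add — endpoints in different components.
2 7 (2): add — endpoints in different components.
2 3 (10): add — endpoints in different components.
2 6 (11): add — endpoints in different components.
4 7 (12): skip — 4 and 7 already connected.
1 2 (16): add — endpoints in different components.
1 4 (18): skip — 1 and 4 already connected.
2 5 (19): add — endpoints in different components.
MST edge set: {4 6, 2 7, 2 3, 2 6, 1 2, 2 5}.
Of the listed edges, {2 5, 2 7, 2 6} are in the MST → 3.

3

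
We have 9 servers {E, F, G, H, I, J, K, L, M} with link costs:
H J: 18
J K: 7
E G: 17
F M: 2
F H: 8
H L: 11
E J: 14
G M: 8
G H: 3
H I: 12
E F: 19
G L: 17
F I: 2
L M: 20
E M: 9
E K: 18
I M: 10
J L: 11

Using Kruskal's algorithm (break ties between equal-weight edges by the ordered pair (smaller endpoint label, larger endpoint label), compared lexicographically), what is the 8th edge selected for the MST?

Kruskal's algorithm — process edges by increasing weight (ties by edge label):
F I (2): add — endpoints in different components.
F M (2): add — endpoints in different components.
G H (3): add — endpoints in different components.
J K (7): add — endpoints in different components.
F H (8): add — endpoints in different components.
G M (8): skip — G and M already connected.
E M (9): add — endpoints in different components.
I M (10): skip — I and M already connected.
H L (11): add — endpoints in different components.
J L (11): add — endpoints in different components.
The 8th edge added is J L.

J-L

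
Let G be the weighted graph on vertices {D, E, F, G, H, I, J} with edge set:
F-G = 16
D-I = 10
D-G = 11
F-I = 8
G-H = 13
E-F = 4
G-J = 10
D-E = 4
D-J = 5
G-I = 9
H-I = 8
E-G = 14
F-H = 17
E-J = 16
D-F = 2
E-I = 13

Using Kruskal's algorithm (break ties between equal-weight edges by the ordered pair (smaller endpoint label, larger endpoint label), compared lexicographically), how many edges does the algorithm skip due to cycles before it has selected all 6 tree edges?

Kruskal: consider edges lightest-first.
D-F (2): add — endpoints in different components.
D-E (4): add — endpoints in different components.
E-F (4): skip — E and F already connected.
D-J (5): add — endpoints in different components.
F-I (8): add — endpoints in different components.
H-I (8): add — endpoints in different components.
G-I (9): add — endpoints in different components.
Edges rejected before the tree was complete: 1.

1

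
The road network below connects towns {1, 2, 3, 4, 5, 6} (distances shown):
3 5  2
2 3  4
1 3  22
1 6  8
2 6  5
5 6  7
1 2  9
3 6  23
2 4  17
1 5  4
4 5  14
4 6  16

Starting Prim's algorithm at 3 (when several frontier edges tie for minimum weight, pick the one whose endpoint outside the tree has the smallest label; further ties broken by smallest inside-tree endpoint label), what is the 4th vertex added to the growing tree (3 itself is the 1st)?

2

Grow the tree from 3 using Prim:
Step 1: frontier [3 5 2, 2 3 4, 1 3 22, 3 6 23] → take 3 5 (2); add 5.
Step 2: frontier [2 3 4, 1 3 22, 3 6 23, 1 5 4, 5 6 7, 4 5 14] → take 1 5 (4); add 1.
Step 3: frontier [1 6 8, 1 2 9, 2 3 4, 3 6 23, 5 6 7, 4 5 14] → take 2 3 (4); add 2.
Step 4: frontier [1 6 8, 2 6 5, 2 4 17, 3 6 23, 5 6 7, 4 5 14] → take 2 6 (5); add 6.
Step 5: frontier [2 4 17, 4 5 14, 4 6 16] → take 4 5 (14); add 4.
Vertex order: 3, 5, 1, 2, 6, 4. The 4th vertex is 2.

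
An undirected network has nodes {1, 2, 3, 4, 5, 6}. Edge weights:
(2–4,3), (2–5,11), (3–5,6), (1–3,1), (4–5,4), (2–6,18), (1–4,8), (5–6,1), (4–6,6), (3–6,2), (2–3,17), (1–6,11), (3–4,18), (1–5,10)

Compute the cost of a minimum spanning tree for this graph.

11

Prim's algorithm from 5:
Step 1: cheapest edge leaving the tree is 5–6 (1); add 6.
Step 2: cheapest edge leaving the tree is 3–6 (2); add 3.
Step 3: cheapest edge leaving the tree is 1–3 (1); add 1.
Step 4: cheapest edge leaving the tree is 4–5 (4); add 4.
Step 5: cheapest edge leaving the tree is 2–4 (3); add 2.
MST edges: 5–6, 3–6, 1–3, 4–5, 2–4; total weight 1+2+1+4+3 = 11.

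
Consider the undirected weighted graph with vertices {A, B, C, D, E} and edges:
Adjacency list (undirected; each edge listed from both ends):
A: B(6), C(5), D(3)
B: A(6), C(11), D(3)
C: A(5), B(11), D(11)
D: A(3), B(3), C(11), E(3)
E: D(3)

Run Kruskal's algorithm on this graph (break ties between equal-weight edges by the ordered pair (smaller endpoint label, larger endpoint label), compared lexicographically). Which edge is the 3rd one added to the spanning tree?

D-E

Kruskal's algorithm — process edges by increasing weight (ties by edge label):
A-D (3): add — endpoints in different components.
B-D (3): add — endpoints in different components.
D-E (3): add — endpoints in different components.
A-C (5): add — endpoints in different components.
The 3rd edge added is D-E.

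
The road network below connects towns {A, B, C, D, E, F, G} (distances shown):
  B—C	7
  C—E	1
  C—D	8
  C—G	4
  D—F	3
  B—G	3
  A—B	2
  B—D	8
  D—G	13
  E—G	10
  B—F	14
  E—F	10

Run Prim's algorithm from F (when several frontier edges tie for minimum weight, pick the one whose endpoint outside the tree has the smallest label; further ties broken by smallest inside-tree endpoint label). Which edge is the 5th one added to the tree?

Prim's algorithm from F:
Step 1: cheapest edge leaving the tree is D—F (3); add D.
Step 2: cheapest edge leaving the tree is B—D (8); add B.
Step 3: cheapest edge leaving the tree is A—B (2); add A.
Step 4: cheapest edge leaving the tree is B—G (3); add G.
Step 5: cheapest edge leaving the tree is C—G (4); add C.
Step 6: cheapest edge leaving the tree is C—E (1); add E.
The 5th edge added is C—G.

C-G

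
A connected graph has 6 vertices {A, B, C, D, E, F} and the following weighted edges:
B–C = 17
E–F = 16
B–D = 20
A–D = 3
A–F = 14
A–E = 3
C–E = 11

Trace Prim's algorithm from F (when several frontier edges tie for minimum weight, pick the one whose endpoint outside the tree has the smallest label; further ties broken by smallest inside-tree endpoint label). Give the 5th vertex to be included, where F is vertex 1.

C

Grow the tree from F using Prim:
Step 1: cheapest edge leaving the tree is A–F (14); add A.
Step 2: cheapest edge leaving the tree is A–D (3); add D.
Step 3: cheapest edge leaving the tree is A–E (3); add E.
Step 4: cheapest edge leaving the tree is C–E (11); add C.
Step 5: cheapest edge leaving the tree is B–C (17); add B.
Vertex order: F, A, D, E, C, B. The 5th vertex is C.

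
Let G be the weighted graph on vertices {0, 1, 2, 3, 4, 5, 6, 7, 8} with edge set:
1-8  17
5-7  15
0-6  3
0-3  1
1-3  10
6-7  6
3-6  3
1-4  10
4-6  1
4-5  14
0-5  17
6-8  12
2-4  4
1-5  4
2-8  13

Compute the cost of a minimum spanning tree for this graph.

41

Sort edges by weight, then run Kruskal:
0-3 (1): add — endpoints in different components.
4-6 (1): add — endpoints in different components.
0-6 (3): add — endpoints in different components.
3-6 (3): skip — 3 and 6 already connected.
1-5 (4): add — endpoints in different components.
2-4 (4): add — endpoints in different components.
6-7 (6): add — endpoints in different components.
1-3 (10): add — endpoints in different components.
1-4 (10): skip — 1 and 4 already connected.
6-8 (12): add — endpoints in different components.
MST edges: 0-3, 4-6, 0-6, 1-5, 2-4, 6-7, 1-3, 6-8; total weight 1+1+3+4+4+6+10+12 = 41.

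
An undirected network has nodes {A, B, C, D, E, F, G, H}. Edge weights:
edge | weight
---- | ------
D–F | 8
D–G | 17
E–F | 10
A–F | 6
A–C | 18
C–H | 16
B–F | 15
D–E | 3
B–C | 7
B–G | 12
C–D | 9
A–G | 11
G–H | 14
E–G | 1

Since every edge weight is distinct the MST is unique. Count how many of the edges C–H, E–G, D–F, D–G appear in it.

2

Kruskal's algorithm — process edges by increasing weight (ties by edge label):
E–G (1): add — endpoints in different components.
D–E (3): add — endpoints in different components.
A–F (6): add — endpoints in different components.
B–C (7): add — endpoints in different components.
D–F (8): add — endpoints in different components.
C–D (9): add — endpoints in different components.
E–F (10): skip — E and F already connected.
A–G (11): skip — A and G already connected.
B–G (12): skip — B and G already connected.
G–H (14): add — endpoints in different components.
MST edge set: {E–G, D–E, A–F, B–C, D–F, C–D, G–H}.
Of the listed edges, {E–G, D–F} are in the MST → 2.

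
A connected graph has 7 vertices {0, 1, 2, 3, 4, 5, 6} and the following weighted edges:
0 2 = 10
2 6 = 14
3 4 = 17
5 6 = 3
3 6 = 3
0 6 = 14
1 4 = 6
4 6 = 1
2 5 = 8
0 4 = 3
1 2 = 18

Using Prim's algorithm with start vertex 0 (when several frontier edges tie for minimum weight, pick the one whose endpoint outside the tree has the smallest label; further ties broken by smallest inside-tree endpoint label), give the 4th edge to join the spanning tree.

5-6

Prim's algorithm from 0:
Step 1: cheapest edge leaving the tree is 0 4 (3); add 4.
Step 2: cheapest edge leaving the tree is 4 6 (1); add 6.
Step 3: cheapest edge leaving the tree is 3 6 (3); add 3.
Step 4: cheapest edge leaving the tree is 5 6 (3); add 5.
Step 5: cheapest edge leaving the tree is 1 4 (6); add 1.
Step 6: cheapest edge leaving the tree is 2 5 (8); add 2.
The 4th edge added is 5 6.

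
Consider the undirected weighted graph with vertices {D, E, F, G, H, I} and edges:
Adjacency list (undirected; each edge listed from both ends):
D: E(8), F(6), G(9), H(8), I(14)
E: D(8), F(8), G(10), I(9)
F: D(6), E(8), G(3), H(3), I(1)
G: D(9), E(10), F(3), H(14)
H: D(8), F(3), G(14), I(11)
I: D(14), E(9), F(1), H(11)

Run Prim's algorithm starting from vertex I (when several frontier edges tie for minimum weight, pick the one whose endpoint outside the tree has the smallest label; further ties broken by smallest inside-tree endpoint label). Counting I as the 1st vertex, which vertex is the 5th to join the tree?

Grow the tree from I using Prim:
Step 1: frontier [F-I 1, E-I 9, H-I 11, D-I 14] → take F-I (1); add F.
Step 2: frontier [F-G 3, F-H 3, D-F 6, E-F 8, E-I 9, H-I 11, D-I 14] → take F-G (3); add G.
Step 3: frontier [F-H 3, D-F 6, E-F 8, D-G 9, E-G 10, G-H 14, E-I 9, H-I 11, D-I 14] → take F-H (3); add H.
Step 4: frontier [D-F 6, E-F 8, D-G 9, E-G 10, D-H 8, E-I 9, D-I 14] → take D-F (6); add D.
Step 5: frontier [D-E 8, E-F 8, E-G 10, E-I 9] → take D-E (8); add E.
Vertex order: I, F, G, H, D, E. The 5th vertex is D.

D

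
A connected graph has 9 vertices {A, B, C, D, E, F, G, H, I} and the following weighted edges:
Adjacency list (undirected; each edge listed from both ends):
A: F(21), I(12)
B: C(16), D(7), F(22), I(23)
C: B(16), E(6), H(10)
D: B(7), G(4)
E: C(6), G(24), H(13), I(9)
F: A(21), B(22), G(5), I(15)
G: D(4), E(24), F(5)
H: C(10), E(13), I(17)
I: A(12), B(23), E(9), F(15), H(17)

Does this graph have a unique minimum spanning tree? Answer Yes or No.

Kruskal's algorithm — process edges by increasing weight (ties by edge label):
D-G (4): add — endpoints in different components.
F-G (5): add — endpoints in different components.
C-E (6): add — endpoints in different components.
B-D (7): add — endpoints in different components.
E-I (9): add — endpoints in different components.
C-H (10): add — endpoints in different components.
A-I (12): add — endpoints in different components.
E-H (13): skip — E and H already connected.
F-I (15): add — endpoints in different components.
Every non-tree edge has weight strictly greater than the heaviest edge on the tree path between its endpoints, so the MST is unique.

Yes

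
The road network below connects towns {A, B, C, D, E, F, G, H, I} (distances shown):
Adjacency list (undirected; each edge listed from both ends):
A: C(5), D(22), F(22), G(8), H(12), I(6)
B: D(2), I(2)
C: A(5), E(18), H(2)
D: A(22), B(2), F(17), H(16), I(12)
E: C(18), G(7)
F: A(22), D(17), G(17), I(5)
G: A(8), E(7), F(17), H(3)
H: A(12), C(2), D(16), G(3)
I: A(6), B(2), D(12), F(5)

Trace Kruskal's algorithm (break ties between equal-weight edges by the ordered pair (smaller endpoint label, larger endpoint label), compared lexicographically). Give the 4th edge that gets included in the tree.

Sort edges by weight, then run Kruskal:
B D (2): add — endpoints in different components.
B I (2): add — endpoints in different components.
C H (2): add — endpoints in different components.
G H (3): add — endpoints in different components.
A C (5): add — endpoints in different components.
F I (5): add — endpoints in different components.
A I (6): add — endpoints in different components.
E G (7): add — endpoints in different components.
The 4th edge added is G H.

G-H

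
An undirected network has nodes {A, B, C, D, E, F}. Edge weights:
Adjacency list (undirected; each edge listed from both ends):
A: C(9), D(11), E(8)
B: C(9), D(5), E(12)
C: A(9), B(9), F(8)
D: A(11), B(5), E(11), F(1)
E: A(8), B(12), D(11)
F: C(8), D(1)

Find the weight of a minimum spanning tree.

31

Kruskal's algorithm — process edges by increasing weight (ties by edge label):
D–F (1): add. Components now {A} {B} {C} {D,F} {E}
B–D (5): add. Components now {A} {B,D,F} {C} {E}
A–E (8): add. Components now {A,E} {B,D,F} {C}
C–F (8): add. Components now {A,E} {B,C,D,F}
A–C (9): add. Components now {A,B,C,D,E,F}
MST edges: D–F, B–D, A–E, C–F, A–C; total weight 1+5+8+8+9 = 31.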